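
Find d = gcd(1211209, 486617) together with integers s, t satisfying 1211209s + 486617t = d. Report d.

1

Repeated division:
1211209 = 2×486617 + 237975
486617 = 2×237975 + 10667
237975 = 22×10667 + 3301
10667 = 3×3301 + 764
3301 = 4×764 + 245
764 = 3×245 + 29
245 = 8×29 + 13
29 = 2×13 + 3
13 = 4×3 + 1
3 = 3×1 + 0
gcd(1211209, 486617) = 1.
Working backward:
1 = 13 − 4·3
1 = −4·29 + 9·13
1 = 9·245 − 76·29
1 = −76·764 + 237·245
1 = 237·3301 − 1024·764
1 = −1024·10667 + 3309·3301
1 = 3309·237975 − 73822·10667
1 = −73822·486617 + 150953·237975
1 = 150953·1211209 − 375728·486617
So 1 = (150953)·1211209 + (-375728)·486617.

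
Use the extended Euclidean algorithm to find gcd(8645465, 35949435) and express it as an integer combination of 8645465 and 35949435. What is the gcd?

Apply Euclid's algorithm to 35949435 and 8645465:
35949435 = 4*8645465 + 1367575
8645465 = 6*1367575 + 440015
1367575 = 3*440015 + 47530
440015 = 9*47530 + 12245
47530 = 3*12245 + 10795
12245 = 1*10795 + 1450
10795 = 7*1450 + 645
1450 = 2*645 + 160
645 = 4*160 + 5
160 = 32*5 + 0
gcd(8645465, 35949435) = 5.
Back-substituting:
5 = 645 − 4·160
5 = −4·1450 + 9·645
5 = 9·10795 − 67·1450
5 = −67·12245 + 76·10795
5 = 76·47530 − 295·12245
5 = −295·440015 + 2731·47530
5 = 2731·1367575 − 8488·440015
5 = −8488·8645465 + 53659·1367575
5 = 53659·35949435 − 223124·8645465
So 5 = (53659)·35949435 + (-223124)·8645465.

5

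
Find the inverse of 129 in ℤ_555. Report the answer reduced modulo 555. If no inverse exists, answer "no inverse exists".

no inverse exists

Compute gcd(129, 555):
555 = 4×129 + 39
129 = 3×39 + 12
39 = 3×12 + 3
12 = 4×3 + 0
The gcd is 3, not 1, hence no inverse exists.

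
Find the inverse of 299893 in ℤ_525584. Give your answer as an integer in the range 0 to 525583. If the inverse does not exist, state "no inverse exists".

74621

Apply the Euclidean algorithm to 525584 and 299893:
525584 = 1×299893 + 225691
299893 = 1×225691 + 74202
225691 = 3×74202 + 3085
74202 = 24×3085 + 162
3085 = 19×162 + 7
162 = 23×7 + 1
7 = 7×1 + 0
The gcd is 1. Working backward:
1 = 162 − 23·7
1 = −23·3085 + 438·162
1 = 438·74202 − 10535·3085
1 = −10535·225691 + 32043·74202
1 = 32043·299893 − 42578·225691
1 = −42578·525584 + 74621·299893
So 299893·74621 ≡ 1 (mod 525584).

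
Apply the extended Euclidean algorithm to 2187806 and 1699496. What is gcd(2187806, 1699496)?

2

Euclidean algorithm:
2187806 = 1*1699496 + 488310
1699496 = 3*488310 + 234566
488310 = 2*234566 + 19178
234566 = 12*19178 + 4430
19178 = 4*4430 + 1458
4430 = 3*1458 + 56
1458 = 26*56 + 2
56 = 28*2 + 0
gcd(2187806, 1699496) = 2.
Express as a combination:
2 = 1458 − 26·56
2 = −26·4430 + 79·1458
2 = 79·19178 − 342·4430
2 = −342·234566 + 4183·19178
2 = 4183·488310 − 8708·234566
2 = −8708·1699496 + 30307·488310
2 = 30307·2187806 − 39015·1699496
So 2 = (30307)·2187806 + (-39015)·1699496.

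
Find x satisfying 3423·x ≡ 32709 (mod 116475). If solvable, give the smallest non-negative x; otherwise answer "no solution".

9333

First find gcd(3423, 116475):
116475 = 34×3423 + 93
3423 = 36×93 + 75
93 = 1×75 + 18
75 = 4×18 + 3
18 = 6×3 + 0
gcd = 3 and 3 | 32709, so solutions exist. Divide through by 3: 1141x ≡ 10903 (mod 38825).
Now find 1141⁻¹ mod 38825:
38825 = 34×1141 + 31
1141 = 36×31 + 25
31 = 1×25 + 6
25 = 4×6 + 1
6 = 6×1 + 0
Back-substitute:
1 = 25 − 4·6
1 = −4·31 + 5·25
1 = 5·1141 − 184·31
1 = −184·38825 + 6261·1141
So 1141⁻¹ ≡ 6261 (mod 38825).
Then x ≡ 6261·10903 ≡ 9333 (mod 38825); the smallest non-negative solution is x = 9333.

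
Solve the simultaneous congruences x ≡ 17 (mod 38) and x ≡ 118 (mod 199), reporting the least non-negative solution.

6287

Write x = 17 + 38·k. Then 38·k ≡ 118 − 17 ≡ 101 (mod 199).
Need 38⁻¹ mod 199. Extended Euclid on (199, 38):
199 = 5·38 + 9
38 = 4·9 + 2
9 = 4·2 + 1
2 = 2·1 + 0
Back-substitute:
1 = 9 − 4·2
1 = −4·38 + 17·9
1 = 17·199 − 89·38
38⁻¹ ≡ 110 (mod 199), so k ≡ 110·101 ≡ 165 (mod 199).
x = 17 + 38·165 = 6287.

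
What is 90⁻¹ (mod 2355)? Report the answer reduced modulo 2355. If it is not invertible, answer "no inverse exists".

no inverse exists

Euclidean algorithm on 2355, 90:
2355 = 26·90 + 15
90 = 6·15 + 0
Since gcd = 15 > 1, 90 is not a unit mod 2355.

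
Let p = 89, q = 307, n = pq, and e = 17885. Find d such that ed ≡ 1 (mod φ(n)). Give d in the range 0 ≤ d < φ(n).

13397

φ(n) = (p−1)(q−1) = 88·306 = 26928.
Need d with 17885·d ≡ 1 (mod 26928). Apply the extended Euclidean algorithm:
26928 = 1*17885 + 9043
17885 = 1*9043 + 8842
9043 = 1*8842 + 201
8842 = 43*201 + 199
201 = 1*199 + 2
199 = 99*2 + 1
2 = 2*1 + 0
Back-substitute:
1 = 199 − 99·2
1 = −99·201 + 100·199
1 = 100·8842 − 4399·201
1 = −4399·9043 + 4499·8842
1 = 4499·17885 − 8898·9043
1 = −8898·26928 + 13397·17885
So 17885·13397 ≡ 1 (mod 26928), hence d = 13397.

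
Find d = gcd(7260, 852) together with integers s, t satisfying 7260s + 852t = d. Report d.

12

Euclidean algorithm:
7260 = 8×852 + 444
852 = 1×444 + 408
444 = 1×408 + 36
408 = 11×36 + 12
36 = 3×12 + 0
gcd(7260, 852) = 12.
Back-substituting:
12 = 408 − 11·36
12 = −11·444 + 12·408
12 = 12·852 − 23·444
12 = −23·7260 + 196·852
So 12 = (-23)·7260 + (196)·852.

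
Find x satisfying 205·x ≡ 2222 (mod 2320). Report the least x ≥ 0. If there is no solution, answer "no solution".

gcd(205, 2320):
2320 = 11*205 + 65
205 = 3*65 + 10
65 = 6*10 + 5
10 = 2*5 + 0
gcd = 5, but 5 ∤ 2222, so the congruence has no solution.

no solution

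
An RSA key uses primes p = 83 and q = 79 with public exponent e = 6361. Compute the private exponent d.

5665

φ(n) = (p−1)(q−1) = 82·78 = 6396.
Need d with 6361·d ≡ 1 (mod 6396). Apply the extended Euclidean algorithm:
6396 = 1×6361 + 35
6361 = 181×35 + 26
35 = 1×26 + 9
26 = 2×9 + 8
9 = 1×8 + 1
8 = 8×1 + 0
Back-substitute:
1 = 9 − 8
1 = −26 + 3·9
1 = 3·35 − 4·26
1 = −4·6361 + 727·35
1 = 727·6396 − 731·6361
So 6361·(-731) ≡ 1 (mod 6396), hence d ≡ -731 ≡ 5665 (mod 6396).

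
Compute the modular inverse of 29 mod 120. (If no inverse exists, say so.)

29

Apply the Euclidean algorithm to 120 and 29:
120 = 4×29 + 4
29 = 7×4 + 1
4 = 4×1 + 0
gcd = 1, so the inverse exists. Back-substitute:
1 = 29 − 7·4
1 = −7·120 + 29·29
So 29·29 ≡ 1 (mod 120).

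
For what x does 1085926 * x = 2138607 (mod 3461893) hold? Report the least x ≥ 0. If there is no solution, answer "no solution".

First find gcd(1085926, 3461893):
3461893 = 3×1085926 + 204115
1085926 = 5×204115 + 65351
204115 = 3×65351 + 8062
65351 = 8×8062 + 855
8062 = 9×855 + 367
855 = 2×367 + 121
367 = 3×121 + 4
121 = 30×4 + 1
4 = 4×1 + 0
gcd = 1, so a unique solution mod 3461893 exists.
Back-substitute for the Bézout coefficients:
1 = 121 − 30·4
1 = −30·367 + 91·121
1 = 91·855 − 212·367
1 = −212·8062 + 1999·855
1 = 1999·65351 − 16204·8062
1 = −16204·204115 + 50611·65351
1 = 50611·1085926 − 269259·204115
1 = −269259·3461893 + 858388·1085926
So 1085926·(858388) ≡ 1 (mod 3461893), giving 1085926⁻¹ ≡ 858388.
x ≡ 1085926⁻¹·2138607 ≡ 858388·2138607 ≡ 2736834 (mod 3461893).

2736834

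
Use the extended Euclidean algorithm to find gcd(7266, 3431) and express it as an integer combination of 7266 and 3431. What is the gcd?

1

Apply Euclid's algorithm to 7266 and 3431:
7266 = 2×3431 + 404
3431 = 8×404 + 199
404 = 2×199 + 6
199 = 33×6 + 1
6 = 6×1 + 0
gcd(7266, 3431) = 1.
Working backward:
1 = 199 − 33·6
1 = −33·404 + 67·199
1 = 67·3431 − 569·404
1 = −569·7266 + 1205·3431
So 1 = (-569)·7266 + (1205)·3431.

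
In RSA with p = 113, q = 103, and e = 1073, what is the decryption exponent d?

φ(n) = (p−1)(q−1) = 112·102 = 11424.
Need d with 1073·d ≡ 1 (mod 11424). Apply the extended Euclidean algorithm:
11424 = 10×1073 + 694
1073 = 1×694 + 379
694 = 1×379 + 315
379 = 1×315 + 64
315 = 4×64 + 59
64 = 1×59 + 5
59 = 11×5 + 4
5 = 1×4 + 1
4 = 4×1 + 0
Back-substitute:
1 = 5 − 4
1 = −59 + 12·5
1 = 12·64 − 13·59
1 = −13·315 + 64·64
1 = 64·379 − 77·315
1 = −77·694 + 141·379
1 = 141·1073 − 218·694
1 = −218·11424 + 2321·1073
So 1073·2321 ≡ 1 (mod 11424), hence d = 2321.

2321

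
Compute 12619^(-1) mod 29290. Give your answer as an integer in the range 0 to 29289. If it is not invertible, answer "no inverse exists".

Run Euclid on (29290, 12619):
29290 = 2×12619 + 4052
12619 = 3×4052 + 463
4052 = 8×463 + 348
463 = 1×348 + 115
348 = 3×115 + 3
115 = 38×3 + 1
3 = 3×1 + 0
gcd = 1, so the inverse exists. Back-substitute:
1 = 115 − 38·3
1 = −38·348 + 115·115
1 = 115·463 − 153·348
1 = −153·4052 + 1339·463
1 = 1339·12619 − 4170·4052
1 = −4170·29290 + 9679·12619
So 12619·9679 ≡ 1 (mod 29290).

9679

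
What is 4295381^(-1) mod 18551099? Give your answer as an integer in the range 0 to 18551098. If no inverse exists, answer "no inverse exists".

4482036

Apply the Euclidean algorithm to 18551099 and 4295381:
18551099 = 4*4295381 + 1369575
4295381 = 3*1369575 + 186656
1369575 = 7*186656 + 62983
186656 = 2*62983 + 60690
62983 = 1*60690 + 2293
60690 = 26*2293 + 1072
2293 = 2*1072 + 149
1072 = 7*149 + 29
149 = 5*29 + 4
29 = 7*4 + 1
4 = 4*1 + 0
Since gcd(4295381, 18551099) = 1, back-substitute to write 1 as a combination:
1 = 29 − 7·4
1 = −7·149 + 36·29
1 = 36·1072 − 259·149
1 = −259·2293 + 554·1072
1 = 554·60690 − 14663·2293
1 = −14663·62983 + 15217·60690
1 = 15217·186656 − 45097·62983
1 = −45097·1369575 + 330896·186656
1 = 330896·4295381 − 1037785·1369575
1 = −1037785·18551099 + 4482036·4295381
So 4295381·4482036 ≡ 1 (mod 18551099).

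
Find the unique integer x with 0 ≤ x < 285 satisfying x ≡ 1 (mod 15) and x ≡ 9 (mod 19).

256

Write x = 1 + 15·k. Then 15·k ≡ 9 − 1 ≡ 8 (mod 19).
Need 15⁻¹ mod 19. Extended Euclid on (19, 15):
19 = 1*15 + 4
15 = 3*4 + 3
4 = 1*3 + 1
3 = 3*1 + 0
Back-substitute:
1 = 4 − 3
1 = −15 + 4·4
1 = 4·19 − 5·15
15⁻¹ ≡ 14 (mod 19), so k ≡ 14·8 ≡ 17 (mod 19).
x = 1 + 15·17 = 256.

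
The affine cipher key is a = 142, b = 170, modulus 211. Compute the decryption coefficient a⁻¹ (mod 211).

159

gcd(211, 142) by repeated division:
211 = 1*142 + 69
142 = 2*69 + 4
69 = 17*4 + 1
4 = 4*1 + 0
gcd = 1, so the inverse exists. Back-substitute:
1 = 69 − 17·4
1 = −17·142 + 35·69
1 = 35·211 − 52·142
Thus 142·(-52) ≡ 1 (mod 211); reducing, -52 mod 211 = 159.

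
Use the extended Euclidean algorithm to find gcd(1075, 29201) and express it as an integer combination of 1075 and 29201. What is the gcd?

1

Euclidean algorithm:
29201 = 27×1075 + 176
1075 = 6×176 + 19
176 = 9×19 + 5
19 = 3×5 + 4
5 = 1×4 + 1
4 = 4×1 + 0
gcd(1075, 29201) = 1.
Back-substituting:
1 = 5 − 4
1 = −19 + 4·5
1 = 4·176 − 37·19
1 = −37·1075 + 226·176
1 = 226·29201 − 6139·1075
So 1 = (226)·29201 + (-6139)·1075.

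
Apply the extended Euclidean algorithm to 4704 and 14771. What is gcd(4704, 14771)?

Euclidean algorithm:
14771 = 3·4704 + 659
4704 = 7·659 + 91
659 = 7·91 + 22
91 = 4·22 + 3
22 = 7·3 + 1
3 = 3·1 + 0
gcd(4704, 14771) = 1.
Working backward:
1 = 22 − 7·3
1 = −7·91 + 29·22
1 = 29·659 − 210·91
1 = −210·4704 + 1499·659
1 = 1499·14771 − 4707·4704
So 1 = (1499)·14771 + (-4707)·4704.

1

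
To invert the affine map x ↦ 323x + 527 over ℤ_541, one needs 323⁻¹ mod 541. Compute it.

Run Euclid on (541, 323):
541 = 1·323 + 218
323 = 1·218 + 105
218 = 2·105 + 8
105 = 13·8 + 1
8 = 8·1 + 0
The gcd is 1. Working backward:
1 = 105 − 13·8
1 = −13·218 + 27·105
1 = 27·323 − 40·218
1 = −40·541 + 67·323
So 323·67 ≡ 1 (mod 541).

67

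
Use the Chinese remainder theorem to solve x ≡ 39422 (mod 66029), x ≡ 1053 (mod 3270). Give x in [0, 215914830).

Write x = 39422 + 66029·k. Then 66029·k ≡ 1053 − 39422 ≡ 871 (mod 3270).
Need 66029⁻¹ mod 3270. Extended Euclid on (3270, 629):
3270 = 5*629 + 125
629 = 5*125 + 4
125 = 31*4 + 1
4 = 4*1 + 0
Back-substitute:
1 = 125 − 31·4
1 = −31·629 + 156·125
1 = 156·3270 − 811·629
66029⁻¹ ≡ 2459 (mod 3270), so k ≡ 2459·871 ≡ 3209 (mod 3270).
x = 39422 + 66029·3209 = 211926483.

211926483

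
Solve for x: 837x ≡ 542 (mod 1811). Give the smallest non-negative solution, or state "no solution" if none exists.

349

First find gcd(837, 1811):
1811 = 2*837 + 137
837 = 6*137 + 15
137 = 9*15 + 2
15 = 7*2 + 1
2 = 2*1 + 0
gcd = 1, so a unique solution mod 1811 exists.
Back-substitute for the Bézout coefficients:
1 = 15 − 7·2
1 = −7·137 + 64·15
1 = 64·837 − 391·137
1 = −391·1811 + 846·837
So 837·(846) ≡ 1 (mod 1811), giving 837⁻¹ ≡ 846.
x ≡ 837⁻¹·542 ≡ 846·542 ≡ 349 (mod 1811).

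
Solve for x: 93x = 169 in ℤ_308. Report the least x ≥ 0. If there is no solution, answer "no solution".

First find gcd(93, 308):
308 = 3×93 + 29
93 = 3×29 + 6
29 = 4×6 + 5
6 = 1×5 + 1
5 = 5×1 + 0
gcd = 1, so a unique solution mod 308 exists.
Back-substitute for the Bézout coefficients:
1 = 6 − 5
1 = −29 + 5·6
1 = 5·93 − 16·29
1 = −16·308 + 53·93
So 93·(53) ≡ 1 (mod 308), giving 93⁻¹ ≡ 53.
x ≡ 93⁻¹·169 ≡ 53·169 ≡ 25 (mod 308).

25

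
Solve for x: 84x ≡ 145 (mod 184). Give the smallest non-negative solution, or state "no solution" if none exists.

no solution

gcd(84, 184):
184 = 2·84 + 16
84 = 5·16 + 4
16 = 4·4 + 0
gcd = 4, but 4 ∤ 145, so the congruence has no solution.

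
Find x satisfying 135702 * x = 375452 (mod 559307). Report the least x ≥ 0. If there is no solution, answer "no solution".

First find gcd(135702, 559307):
559307 = 4×135702 + 16499
135702 = 8×16499 + 3710
16499 = 4×3710 + 1659
3710 = 2×1659 + 392
1659 = 4×392 + 91
392 = 4×91 + 28
91 = 3×28 + 7
28 = 4×7 + 0
gcd = 7 and 7 | 375452, so solutions exist. Divide through by 7: 19386x ≡ 53636 (mod 79901).
Now find 19386⁻¹ mod 79901:
79901 = 4·19386 + 2357
19386 = 8·2357 + 530
2357 = 4·530 + 237
530 = 2·237 + 56
237 = 4·56 + 13
56 = 4·13 + 4
13 = 3·4 + 1
4 = 4·1 + 0
Back-substitute:
1 = 13 − 3·4
1 = −3·56 + 13·13
1 = 13·237 − 55·56
1 = −55·530 + 123·237
1 = 123·2357 − 547·530
1 = −547·19386 + 4499·2357
1 = 4499·79901 − 18543·19386
So 19386·(-18543) ≡ 1 (mod 79901), i.e. 19386⁻¹ ≡ 61358.
Then x ≡ 61358·53636 ≡ 35300 (mod 79901); the smallest non-negative solution is x = 35300.

35300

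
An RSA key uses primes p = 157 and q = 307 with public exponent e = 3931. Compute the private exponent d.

16843

φ(n) = (p−1)(q−1) = 156·306 = 47736.
Need d with 3931·d ≡ 1 (mod 47736). Apply the extended Euclidean algorithm:
47736 = 12×3931 + 564
3931 = 6×564 + 547
564 = 1×547 + 17
547 = 32×17 + 3
17 = 5×3 + 2
3 = 1×2 + 1
2 = 2×1 + 0
Back-substitute:
1 = 3 − 2
1 = −17 + 6·3
1 = 6·547 − 193·17
1 = −193·564 + 199·547
1 = 199·3931 − 1387·564
1 = −1387·47736 + 16843·3931
So 3931·16843 ≡ 1 (mod 47736), hence d = 16843.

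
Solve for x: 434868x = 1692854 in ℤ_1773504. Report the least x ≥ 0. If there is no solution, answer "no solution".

gcd(434868, 1773504):
1773504 = 4*434868 + 34032
434868 = 12*34032 + 26484
34032 = 1*26484 + 7548
26484 = 3*7548 + 3840
7548 = 1*3840 + 3708
3840 = 1*3708 + 132
3708 = 28*132 + 12
132 = 11*12 + 0
gcd = 12, but 12 ∤ 1692854, so the congruence has no solution.

no solution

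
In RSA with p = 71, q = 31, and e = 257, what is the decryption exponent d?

1193

φ(n) = (p−1)(q−1) = 70·30 = 2100.
Need d with 257·d ≡ 1 (mod 2100). Apply the extended Euclidean algorithm:
2100 = 8·257 + 44
257 = 5·44 + 37
44 = 1·37 + 7
37 = 5·7 + 2
7 = 3·2 + 1
2 = 2·1 + 0
Back-substitute:
1 = 7 − 3·2
1 = −3·37 + 16·7
1 = 16·44 − 19·37
1 = −19·257 + 111·44
1 = 111·2100 − 907·257
So 257·(-907) ≡ 1 (mod 2100), hence d ≡ -907 ≡ 1193 (mod 2100).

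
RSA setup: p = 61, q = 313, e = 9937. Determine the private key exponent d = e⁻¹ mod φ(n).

4753

φ(n) = (p−1)(q−1) = 60·312 = 18720.
Need d with 9937·d ≡ 1 (mod 18720). Apply the extended Euclidean algorithm:
18720 = 1×9937 + 8783
9937 = 1×8783 + 1154
8783 = 7×1154 + 705
1154 = 1×705 + 449
705 = 1×449 + 256
449 = 1×256 + 193
256 = 1×193 + 63
193 = 3×63 + 4
63 = 15×4 + 3
4 = 1×3 + 1
3 = 3×1 + 0
Back-substitute:
1 = 4 − 3
1 = −63 + 16·4
1 = 16·193 − 49·63
1 = −49·256 + 65·193
1 = 65·449 − 114·256
1 = −114·705 + 179·449
1 = 179·1154 − 293·705
1 = −293·8783 + 2230·1154
1 = 2230·9937 − 2523·8783
1 = −2523·18720 + 4753·9937
So 9937·4753 ≡ 1 (mod 18720), hence d = 4753.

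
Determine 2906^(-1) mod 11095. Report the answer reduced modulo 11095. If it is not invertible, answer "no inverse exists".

4761

gcd(11095, 2906) by repeated division:
11095 = 3×2906 + 2377
2906 = 1×2377 + 529
2377 = 4×529 + 261
529 = 2×261 + 7
261 = 37×7 + 2
7 = 3×2 + 1
2 = 2×1 + 0
The gcd is 1. Working backward:
1 = 7 − 3·2
1 = −3·261 + 112·7
1 = 112·529 − 227·261
1 = −227·2377 + 1020·529
1 = 1020·2906 − 1247·2377
1 = −1247·11095 + 4761·2906
So 2906·4761 ≡ 1 (mod 11095).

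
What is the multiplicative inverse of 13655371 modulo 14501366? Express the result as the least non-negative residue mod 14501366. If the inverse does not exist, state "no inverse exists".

12713385

Extended Euclidean algorithm:
14501366 = 1×13655371 + 845995
13655371 = 16×845995 + 119451
845995 = 7×119451 + 9838
119451 = 12×9838 + 1395
9838 = 7×1395 + 73
1395 = 19×73 + 8
73 = 9×8 + 1
8 = 8×1 + 0
gcd = 1, so the inverse exists. Back-substitute:
1 = 73 − 9·8
1 = −9·1395 + 172·73
1 = 172·9838 − 1213·1395
1 = −1213·119451 + 14728·9838
1 = 14728·845995 − 104309·119451
1 = −104309·13655371 + 1683672·845995
1 = 1683672·14501366 − 1787981·13655371
Hence 13655371⁻¹ ≡ -1787981 ≡ 12713385 (mod 14501366).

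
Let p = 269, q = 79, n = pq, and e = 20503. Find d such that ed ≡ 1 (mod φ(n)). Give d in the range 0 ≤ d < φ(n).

2815

φ(n) = (p−1)(q−1) = 268·78 = 20904.
Need d with 20503·d ≡ 1 (mod 20904). Apply the extended Euclidean algorithm:
20904 = 1*20503 + 401
20503 = 51*401 + 52
401 = 7*52 + 37
52 = 1*37 + 15
37 = 2*15 + 7
15 = 2*7 + 1
7 = 7*1 + 0
Back-substitute:
1 = 15 − 2·7
1 = −2·37 + 5·15
1 = 5·52 − 7·37
1 = −7·401 + 54·52
1 = 54·20503 − 2761·401
1 = −2761·20904 + 2815·20503
So 20503·2815 ≡ 1 (mod 20904), hence d = 2815.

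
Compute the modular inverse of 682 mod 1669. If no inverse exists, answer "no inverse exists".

gcd(1669, 682) by repeated division:
1669 = 2·682 + 305
682 = 2·305 + 72
305 = 4·72 + 17
72 = 4·17 + 4
17 = 4·4 + 1
4 = 4·1 + 0
gcd = 1, so the inverse exists. Back-substitute:
1 = 17 − 4·4
1 = −4·72 + 17·17
1 = 17·305 − 72·72
1 = −72·682 + 161·305
1 = 161·1669 − 394·682
Thus 682·(-394) ≡ 1 (mod 1669); reducing, -394 mod 1669 = 1275.

1275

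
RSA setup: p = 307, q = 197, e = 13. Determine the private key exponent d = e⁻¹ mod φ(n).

φ(n) = (p−1)(q−1) = 306·196 = 59976.
Need d with 13·d ≡ 1 (mod 59976). Apply the extended Euclidean algorithm:
59976 = 4613×13 + 7
13 = 1×7 + 6
7 = 1×6 + 1
6 = 6×1 + 0
Back-substitute:
1 = 7 − 6
1 = −13 + 2·7
1 = 2·59976 − 9227·13
So 13·(-9227) ≡ 1 (mod 59976), hence d ≡ -9227 ≡ 50749 (mod 59976).

50749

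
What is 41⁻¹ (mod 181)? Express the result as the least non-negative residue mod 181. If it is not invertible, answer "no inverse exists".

53

gcd(181, 41) by repeated division:
181 = 4·41 + 17
41 = 2·17 + 7
17 = 2·7 + 3
7 = 2·3 + 1
3 = 3·1 + 0
The gcd is 1. Working backward:
1 = 7 − 2·3
1 = −2·17 + 5·7
1 = 5·41 − 12·17
1 = −12·181 + 53·41
So 41·53 ≡ 1 (mod 181).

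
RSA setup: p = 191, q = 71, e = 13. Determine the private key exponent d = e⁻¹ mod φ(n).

φ(n) = (p−1)(q−1) = 190·70 = 13300.
Need d with 13·d ≡ 1 (mod 13300). Apply the extended Euclidean algorithm:
13300 = 1023*13 + 1
13 = 13*1 + 0
Back-substitute:
1 = 13300 − 1023·13
So 13·(-1023) ≡ 1 (mod 13300), hence d ≡ -1023 ≡ 12277 (mod 13300).

12277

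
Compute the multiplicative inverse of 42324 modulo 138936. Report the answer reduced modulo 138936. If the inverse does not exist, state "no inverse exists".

no inverse exists

Compute gcd(42324, 138936):
138936 = 3*42324 + 11964
42324 = 3*11964 + 6432
11964 = 1*6432 + 5532
6432 = 1*5532 + 900
5532 = 6*900 + 132
900 = 6*132 + 108
132 = 1*108 + 24
108 = 4*24 + 12
24 = 2*12 + 0
gcd(42324, 138936) = 12 ≠ 1, so 42324 has no multiplicative inverse modulo 138936.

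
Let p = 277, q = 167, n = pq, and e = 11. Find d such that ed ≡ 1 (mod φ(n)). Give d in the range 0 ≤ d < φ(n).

41651

φ(n) = (p−1)(q−1) = 276·166 = 45816.
Need d with 11·d ≡ 1 (mod 45816). Apply the extended Euclidean algorithm:
45816 = 4165×11 + 1
11 = 11×1 + 0
Back-substitute:
1 = 45816 − 4165·11
So 11·(-4165) ≡ 1 (mod 45816), hence d ≡ -4165 ≡ 41651 (mod 45816).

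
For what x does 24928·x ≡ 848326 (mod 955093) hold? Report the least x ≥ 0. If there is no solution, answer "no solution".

First find gcd(24928, 955093):
955093 = 38*24928 + 7829
24928 = 3*7829 + 1441
7829 = 5*1441 + 624
1441 = 2*624 + 193
624 = 3*193 + 45
193 = 4*45 + 13
45 = 3*13 + 6
13 = 2*6 + 1
6 = 6*1 + 0
gcd = 1, so a unique solution mod 955093 exists.
Back-substitute for the Bézout coefficients:
1 = 13 − 2·6
1 = −2·45 + 7·13
1 = 7·193 − 30·45
1 = −30·624 + 97·193
1 = 97·1441 − 224·624
1 = −224·7829 + 1217·1441
1 = 1217·24928 − 3875·7829
1 = −3875·955093 + 148467·24928
So 24928·(148467) ≡ 1 (mod 955093), giving 24928⁻¹ ≡ 148467.
x ≡ 24928⁻¹·848326 ≡ 148467·848326 ≡ 302332 (mod 955093).

302332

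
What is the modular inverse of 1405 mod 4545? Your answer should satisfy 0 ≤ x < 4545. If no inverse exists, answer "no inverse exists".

Compute gcd(1405, 4545):
4545 = 3·1405 + 330
1405 = 4·330 + 85
330 = 3·85 + 75
85 = 1·75 + 10
75 = 7·10 + 5
10 = 2·5 + 0
gcd(1405, 4545) = 5 ≠ 1, so 1405 has no multiplicative inverse modulo 4545.

no inverse exists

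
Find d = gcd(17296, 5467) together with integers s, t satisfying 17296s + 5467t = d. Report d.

1

Apply Euclid's algorithm to 17296 and 5467:
17296 = 3×5467 + 895
5467 = 6×895 + 97
895 = 9×97 + 22
97 = 4×22 + 9
22 = 2×9 + 4
9 = 2×4 + 1
4 = 4×1 + 0
gcd(17296, 5467) = 1.
Express as a combination:
1 = 9 − 2·4
1 = −2·22 + 5·9
1 = 5·97 − 22·22
1 = −22·895 + 203·97
1 = 203·5467 − 1240·895
1 = −1240·17296 + 3923·5467
So 1 = (-1240)·17296 + (3923)·5467.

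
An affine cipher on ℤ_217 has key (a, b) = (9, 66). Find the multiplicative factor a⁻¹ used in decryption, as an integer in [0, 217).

gcd(217, 9) by repeated division:
217 = 24·9 + 1
9 = 9·1 + 0
Since gcd(9, 217) = 1, back-substitute to write 1 as a combination:
1 = 217 − 24·9
So 9·(-24) ≡ 1 (mod 217), and -24 ≡ 193 (mod 217).

193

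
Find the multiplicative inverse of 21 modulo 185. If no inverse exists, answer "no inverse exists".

Apply the Euclidean algorithm to 185 and 21:
185 = 8×21 + 17
21 = 1×17 + 4
17 = 4×4 + 1
4 = 4×1 + 0
gcd = 1, so the inverse exists. Back-substitute:
1 = 17 − 4·4
1 = −4·21 + 5·17
1 = 5·185 − 44·21
So 21·(-44) ≡ 1 (mod 185), and -44 ≡ 141 (mod 185).

141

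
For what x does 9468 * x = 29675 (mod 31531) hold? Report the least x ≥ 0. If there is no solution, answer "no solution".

10297

First find gcd(9468, 31531):
31531 = 3×9468 + 3127
9468 = 3×3127 + 87
3127 = 35×87 + 82
87 = 1×82 + 5
82 = 16×5 + 2
5 = 2×2 + 1
2 = 2×1 + 0
gcd = 1, so a unique solution mod 31531 exists.
Back-substitute for the Bézout coefficients:
1 = 5 − 2·2
1 = −2·82 + 33·5
1 = 33·87 − 35·82
1 = −35·3127 + 1258·87
1 = 1258·9468 − 3809·3127
1 = −3809·31531 + 12685·9468
So 9468·(12685) ≡ 1 (mod 31531), giving 9468⁻¹ ≡ 12685.
x ≡ 9468⁻¹·29675 ≡ 12685·29675 ≡ 10297 (mod 31531).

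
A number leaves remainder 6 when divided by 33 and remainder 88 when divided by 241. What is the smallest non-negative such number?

1293

Write x = 6 + 33·k. Then 33·k ≡ 88 − 6 ≡ 82 (mod 241).
Need 33⁻¹ mod 241. Extended Euclid on (241, 33):
241 = 7·33 + 10
33 = 3·10 + 3
10 = 3·3 + 1
3 = 3·1 + 0
Back-substitute:
1 = 10 − 3·3
1 = −3·33 + 10·10
1 = 10·241 − 73·33
33⁻¹ ≡ 168 (mod 241), so k ≡ 168·82 ≡ 39 (mod 241).
x = 6 + 33·39 = 1293.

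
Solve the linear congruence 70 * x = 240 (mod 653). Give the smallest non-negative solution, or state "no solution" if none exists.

190

First find gcd(70, 653):
653 = 9*70 + 23
70 = 3*23 + 1
23 = 23*1 + 0
gcd = 1, so a unique solution mod 653 exists.
Back-substitute for the Bézout coefficients:
1 = 70 − 3·23
1 = −3·653 + 28·70
So 70·(28) ≡ 1 (mod 653), giving 70⁻¹ ≡ 28.
x ≡ 70⁻¹·240 ≡ 28·240 ≡ 190 (mod 653).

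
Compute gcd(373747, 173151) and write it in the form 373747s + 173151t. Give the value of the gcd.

11

Euclidean algorithm:
373747 = 2*173151 + 27445
173151 = 6*27445 + 8481
27445 = 3*8481 + 2002
8481 = 4*2002 + 473
2002 = 4*473 + 110
473 = 4*110 + 33
110 = 3*33 + 11
33 = 3*11 + 0
gcd(373747, 173151) = 11.
Back-substituting:
11 = 110 − 3·33
11 = −3·473 + 13·110
11 = 13·2002 − 55·473
11 = −55·8481 + 233·2002
11 = 233·27445 − 754·8481
11 = −754·173151 + 4757·27445
11 = 4757·373747 − 10268·173151
So 11 = (4757)·373747 + (-10268)·173151.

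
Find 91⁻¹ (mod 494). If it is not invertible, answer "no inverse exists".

Compute gcd(91, 494):
494 = 5*91 + 39
91 = 2*39 + 13
39 = 3*13 + 0
Since gcd = 13 > 1, 91 is not a unit mod 494.

no inverse exists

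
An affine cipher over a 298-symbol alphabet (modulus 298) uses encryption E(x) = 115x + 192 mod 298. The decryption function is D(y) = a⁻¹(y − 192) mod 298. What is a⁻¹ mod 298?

gcd(298, 115) by repeated division:
298 = 2*115 + 68
115 = 1*68 + 47
68 = 1*47 + 21
47 = 2*21 + 5
21 = 4*5 + 1
5 = 5*1 + 0
The gcd is 1. Working backward:
1 = 21 − 4·5
1 = −4·47 + 9·21
1 = 9·68 − 13·47
1 = −13·115 + 22·68
1 = 22·298 − 57·115
Thus 115·(-57) ≡ 1 (mod 298); reducing, -57 mod 298 = 241.

241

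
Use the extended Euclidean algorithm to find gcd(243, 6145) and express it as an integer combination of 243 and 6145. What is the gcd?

Repeated division:
6145 = 25·243 + 70
243 = 3·70 + 33
70 = 2·33 + 4
33 = 8·4 + 1
4 = 4·1 + 0
gcd(243, 6145) = 1.
Express as a combination:
1 = 33 − 8·4
1 = −8·70 + 17·33
1 = 17·243 − 59·70
1 = −59·6145 + 1492·243
So 1 = (-59)·6145 + (1492)·243.

1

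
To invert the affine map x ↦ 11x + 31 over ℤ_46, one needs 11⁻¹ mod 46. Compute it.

Apply the Euclidean algorithm to 46 and 11:
46 = 4·11 + 2
11 = 5·2 + 1
2 = 2·1 + 0
gcd = 1, so the inverse exists. Back-substitute:
1 = 11 − 5·2
1 = −5·46 + 21·11
So 11·21 ≡ 1 (mod 46).

21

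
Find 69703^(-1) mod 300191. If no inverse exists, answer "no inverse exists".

259148

Apply the Euclidean algorithm to 300191 and 69703:
300191 = 4·69703 + 21379
69703 = 3·21379 + 5566
21379 = 3·5566 + 4681
5566 = 1·4681 + 885
4681 = 5·885 + 256
885 = 3·256 + 117
256 = 2·117 + 22
117 = 5·22 + 7
22 = 3·7 + 1
7 = 7·1 + 0
Since gcd(69703, 300191) = 1, back-substitute to write 1 as a combination:
1 = 22 − 3·7
1 = −3·117 + 16·22
1 = 16·256 − 35·117
1 = −35·885 + 121·256
1 = 121·4681 − 640·885
1 = −640·5566 + 761·4681
1 = 761·21379 − 2923·5566
1 = −2923·69703 + 9530·21379
1 = 9530·300191 − 41043·69703
So 69703·(-41043) ≡ 1 (mod 300191), and -41043 ≡ 259148 (mod 300191).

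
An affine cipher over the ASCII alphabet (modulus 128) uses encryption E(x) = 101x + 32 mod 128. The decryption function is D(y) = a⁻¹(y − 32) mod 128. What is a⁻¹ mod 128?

109

gcd(128, 101) by repeated division:
128 = 1*101 + 27
101 = 3*27 + 20
27 = 1*20 + 7
20 = 2*7 + 6
7 = 1*6 + 1
6 = 6*1 + 0
The gcd is 1. Working backward:
1 = 7 − 6
1 = −20 + 3·7
1 = 3·27 − 4·20
1 = −4·101 + 15·27
1 = 15·128 − 19·101
So 101·(-19) ≡ 1 (mod 128), and -19 ≡ 109 (mod 128).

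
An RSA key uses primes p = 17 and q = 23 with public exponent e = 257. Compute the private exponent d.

289

φ(n) = (p−1)(q−1) = 16·22 = 352.
Need d with 257·d ≡ 1 (mod 352). Apply the extended Euclidean algorithm:
352 = 1×257 + 95
257 = 2×95 + 67
95 = 1×67 + 28
67 = 2×28 + 11
28 = 2×11 + 6
11 = 1×6 + 5
6 = 1×5 + 1
5 = 5×1 + 0
Back-substitute:
1 = 6 − 5
1 = −11 + 2·6
1 = 2·28 − 5·11
1 = −5·67 + 12·28
1 = 12·95 − 17·67
1 = −17·257 + 46·95
1 = 46·352 − 63·257
So 257·(-63) ≡ 1 (mod 352), hence d ≡ -63 ≡ 289 (mod 352).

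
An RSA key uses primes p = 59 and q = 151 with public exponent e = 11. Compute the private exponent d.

φ(n) = (p−1)(q−1) = 58·150 = 8700.
Need d with 11·d ≡ 1 (mod 8700). Apply the extended Euclidean algorithm:
8700 = 790*11 + 10
11 = 1*10 + 1
10 = 10*1 + 0
Back-substitute:
1 = 11 − 10
1 = −8700 + 791·11
So 11·791 ≡ 1 (mod 8700), hence d = 791.

791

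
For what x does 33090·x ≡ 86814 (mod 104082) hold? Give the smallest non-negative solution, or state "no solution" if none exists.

5721

First find gcd(33090, 104082):
104082 = 3×33090 + 4812
33090 = 6×4812 + 4218
4812 = 1×4218 + 594
4218 = 7×594 + 60
594 = 9×60 + 54
60 = 1×54 + 6
54 = 9×6 + 0
gcd = 6 and 6 | 86814, so solutions exist. Divide through by 6: 5515x ≡ 14469 (mod 17347).
Now find 5515⁻¹ mod 17347:
17347 = 3×5515 + 802
5515 = 6×802 + 703
802 = 1×703 + 99
703 = 7×99 + 10
99 = 9×10 + 9
10 = 1×9 + 1
9 = 9×1 + 0
Back-substitute:
1 = 10 − 9
1 = −99 + 10·10
1 = 10·703 − 71·99
1 = −71·802 + 81·703
1 = 81·5515 − 557·802
1 = −557·17347 + 1752·5515
So 5515⁻¹ ≡ 1752 (mod 17347).
Then x ≡ 1752·14469 ≡ 5721 (mod 17347); the smallest non-negative solution is x = 5721.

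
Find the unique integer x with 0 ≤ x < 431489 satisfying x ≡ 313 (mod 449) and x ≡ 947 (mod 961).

Write x = 313 + 449·k. Then 449·k ≡ 947 − 313 ≡ 634 (mod 961).
Need 449⁻¹ mod 961. Extended Euclid on (961, 449):
961 = 2×449 + 63
449 = 7×63 + 8
63 = 7×8 + 7
8 = 1×7 + 1
7 = 7×1 + 0
Back-substitute:
1 = 8 − 7
1 = −63 + 8·8
1 = 8·449 − 57·63
1 = −57·961 + 122·449
449⁻¹ ≡ 122 (mod 961), so k ≡ 122·634 ≡ 468 (mod 961).
x = 313 + 449·468 = 210445.

210445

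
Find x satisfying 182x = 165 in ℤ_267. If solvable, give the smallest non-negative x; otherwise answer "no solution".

First find gcd(182, 267):
267 = 1*182 + 85
182 = 2*85 + 12
85 = 7*12 + 1
12 = 12*1 + 0
gcd = 1, so a unique solution mod 267 exists.
Back-substitute for the Bézout coefficients:
1 = 85 − 7·12
1 = −7·182 + 15·85
1 = 15·267 − 22·182
So 182·(-22) ≡ 1 (mod 267), giving 182⁻¹ ≡ 245.
x ≡ 182⁻¹·165 ≡ 245·165 ≡ 108 (mod 267).

108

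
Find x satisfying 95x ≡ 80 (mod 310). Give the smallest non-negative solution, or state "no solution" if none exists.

First find gcd(95, 310):
310 = 3*95 + 25
95 = 3*25 + 20
25 = 1*20 + 5
20 = 4*5 + 0
gcd = 5 and 5 | 80, so solutions exist. Divide through by 5: 19x ≡ 16 (mod 62).
Now find 19⁻¹ mod 62:
62 = 3·19 + 5
19 = 3·5 + 4
5 = 1·4 + 1
4 = 4·1 + 0
Back-substitute:
1 = 5 − 4
1 = −19 + 4·5
1 = 4·62 − 13·19
So 19·(-13) ≡ 1 (mod 62), i.e. 19⁻¹ ≡ 49.
Then x ≡ 49·16 ≡ 40 (mod 62); the smallest non-negative solution is x = 40.

40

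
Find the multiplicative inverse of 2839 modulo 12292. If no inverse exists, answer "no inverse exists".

1983

Run Euclid on (12292, 2839):
12292 = 4·2839 + 936
2839 = 3·936 + 31
936 = 30·31 + 6
31 = 5·6 + 1
6 = 6·1 + 0
The gcd is 1. Working backward:
1 = 31 − 5·6
1 = −5·936 + 151·31
1 = 151·2839 − 458·936
1 = −458·12292 + 1983·2839
So 2839·1983 ≡ 1 (mod 12292).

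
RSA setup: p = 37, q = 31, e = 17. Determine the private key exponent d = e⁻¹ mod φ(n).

φ(n) = (p−1)(q−1) = 36·30 = 1080.
Need d with 17·d ≡ 1 (mod 1080). Apply the extended Euclidean algorithm:
1080 = 63×17 + 9
17 = 1×9 + 8
9 = 1×8 + 1
8 = 8×1 + 0
Back-substitute:
1 = 9 − 8
1 = −17 + 2·9
1 = 2·1080 − 127·17
So 17·(-127) ≡ 1 (mod 1080), hence d ≡ -127 ≡ 953 (mod 1080).

953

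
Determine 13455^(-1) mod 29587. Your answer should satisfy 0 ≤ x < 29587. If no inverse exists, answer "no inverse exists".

Extended Euclidean algorithm:
29587 = 2·13455 + 2677
13455 = 5·2677 + 70
2677 = 38·70 + 17
70 = 4·17 + 2
17 = 8·2 + 1
2 = 2·1 + 0
The gcd is 1. Working backward:
1 = 17 − 8·2
1 = −8·70 + 33·17
1 = 33·2677 − 1262·70
1 = −1262·13455 + 6343·2677
1 = 6343·29587 − 13948·13455
So 13455·(-13948) ≡ 1 (mod 29587), and -13948 ≡ 15639 (mod 29587).

15639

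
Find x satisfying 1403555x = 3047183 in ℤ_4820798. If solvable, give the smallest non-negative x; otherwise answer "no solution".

First find gcd(1403555, 4820798):
4820798 = 3*1403555 + 610133
1403555 = 2*610133 + 183289
610133 = 3*183289 + 60266
183289 = 3*60266 + 2491
60266 = 24*2491 + 482
2491 = 5*482 + 81
482 = 5*81 + 77
81 = 1*77 + 4
77 = 19*4 + 1
4 = 4*1 + 0
gcd = 1, so a unique solution mod 4820798 exists.
Back-substitute for the Bézout coefficients:
1 = 77 − 19·4
1 = −19·81 + 20·77
1 = 20·482 − 119·81
1 = −119·2491 + 615·482
1 = 615·60266 − 14879·2491
1 = −14879·183289 + 45252·60266
1 = 45252·610133 − 150635·183289
1 = −150635·1403555 + 346522·610133
1 = 346522·4820798 − 1190201·1403555
So 1403555·(-1190201) ≡ 1 (mod 4820798), giving 1403555⁻¹ ≡ 3630597.
x ≡ 1403555⁻¹·3047183 ≡ 3630597·3047183 ≡ 3214385 (mod 4820798).

3214385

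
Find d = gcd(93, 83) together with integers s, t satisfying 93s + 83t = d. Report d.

Euclidean algorithm:
93 = 1*83 + 10
83 = 8*10 + 3
10 = 3*3 + 1
3 = 3*1 + 0
gcd(93, 83) = 1.
Express as a combination:
1 = 10 − 3·3
1 = −3·83 + 25·10
1 = 25·93 − 28·83
So 1 = (25)·93 + (-28)·83.

1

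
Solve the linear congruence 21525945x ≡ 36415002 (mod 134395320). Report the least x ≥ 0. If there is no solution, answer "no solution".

gcd(21525945, 134395320):
134395320 = 6*21525945 + 5239650
21525945 = 4*5239650 + 567345
5239650 = 9*567345 + 133545
567345 = 4*133545 + 33165
133545 = 4*33165 + 885
33165 = 37*885 + 420
885 = 2*420 + 45
420 = 9*45 + 15
45 = 3*15 + 0
gcd = 15, but 15 ∤ 36415002, so the congruence has no solution.

no solution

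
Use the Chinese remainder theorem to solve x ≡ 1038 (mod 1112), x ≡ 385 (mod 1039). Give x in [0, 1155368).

Write x = 1038 + 1112·k. Then 1112·k ≡ 385 − 1038 ≡ 386 (mod 1039).
Need 1112⁻¹ mod 1039. Extended Euclid on (1039, 73):
1039 = 14·73 + 17
73 = 4·17 + 5
17 = 3·5 + 2
5 = 2·2 + 1
2 = 2·1 + 0
Back-substitute:
1 = 5 − 2·2
1 = −2·17 + 7·5
1 = 7·73 − 30·17
1 = −30·1039 + 427·73
1112⁻¹ ≡ 427 (mod 1039), so k ≡ 427·386 ≡ 660 (mod 1039).
x = 1038 + 1112·660 = 734958.

734958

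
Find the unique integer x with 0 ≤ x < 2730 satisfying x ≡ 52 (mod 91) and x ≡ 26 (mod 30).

Write x = 52 + 91·k. Then 91·k ≡ 26 − 52 ≡ 4 (mod 30).
Need 91⁻¹ mod 30. Extended Euclid on (30, 1):
30 = 30*1 + 0
91⁻¹ ≡ 1 (mod 30), so k ≡ 1·4 ≡ 4 (mod 30).
x = 52 + 91·4 = 416.

416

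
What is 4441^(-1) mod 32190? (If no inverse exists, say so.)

Apply the Euclidean algorithm to 32190 and 4441:
32190 = 7×4441 + 1103
4441 = 4×1103 + 29
1103 = 38×29 + 1
29 = 29×1 + 0
The gcd is 1. Working backward:
1 = 1103 − 38·29
1 = −38·4441 + 153·1103
1 = 153·32190 − 1109·4441
So 4441·(-1109) ≡ 1 (mod 32190), and -1109 ≡ 31081 (mod 32190).

31081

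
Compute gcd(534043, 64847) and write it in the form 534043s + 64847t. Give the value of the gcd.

Euclidean algorithm:
534043 = 8*64847 + 15267
64847 = 4*15267 + 3779
15267 = 4*3779 + 151
3779 = 25*151 + 4
151 = 37*4 + 3
4 = 1*3 + 1
3 = 3*1 + 0
gcd(534043, 64847) = 1.
Back-substituting:
1 = 4 − 3
1 = −151 + 38·4
1 = 38·3779 − 951·151
1 = −951·15267 + 3842·3779
1 = 3842·64847 − 16319·15267
1 = −16319·534043 + 134394·64847
So 1 = (-16319)·534043 + (134394)·64847.

1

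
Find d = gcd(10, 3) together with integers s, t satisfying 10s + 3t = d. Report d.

Euclidean algorithm:
10 = 3*3 + 1
3 = 3*1 + 0
gcd(10, 3) = 1.
Back-substituting:
1 = 10 − 3·3
So 1 = (1)·10 + (-3)·3.

1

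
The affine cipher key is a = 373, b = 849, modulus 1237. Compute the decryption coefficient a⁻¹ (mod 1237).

Run Euclid on (1237, 373):
1237 = 3·373 + 118
373 = 3·118 + 19
118 = 6·19 + 4
19 = 4·4 + 3
4 = 1·3 + 1
3 = 3·1 + 0
The gcd is 1. Working backward:
1 = 4 − 3
1 = −19 + 5·4
1 = 5·118 − 31·19
1 = −31·373 + 98·118
1 = 98·1237 − 325·373
Hence 373⁻¹ ≡ -325 ≡ 912 (mod 1237).

912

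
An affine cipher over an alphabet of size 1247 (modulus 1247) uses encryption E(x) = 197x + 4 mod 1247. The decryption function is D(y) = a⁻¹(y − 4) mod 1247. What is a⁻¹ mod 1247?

633

gcd(1247, 197) by repeated division:
1247 = 6*197 + 65
197 = 3*65 + 2
65 = 32*2 + 1
2 = 2*1 + 0
The gcd is 1. Working backward:
1 = 65 − 32·2
1 = −32·197 + 97·65
1 = 97·1247 − 614·197
So 197·(-614) ≡ 1 (mod 1247), and -614 ≡ 633 (mod 1247).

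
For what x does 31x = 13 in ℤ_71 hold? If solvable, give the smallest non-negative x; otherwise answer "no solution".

5

First find gcd(31, 71):
71 = 2·31 + 9
31 = 3·9 + 4
9 = 2·4 + 1
4 = 4·1 + 0
gcd = 1, so a unique solution mod 71 exists.
Back-substitute for the Bézout coefficients:
1 = 9 − 2·4
1 = −2·31 + 7·9
1 = 7·71 − 16·31
So 31·(-16) ≡ 1 (mod 71), giving 31⁻¹ ≡ 55.
x ≡ 31⁻¹·13 ≡ 55·13 ≡ 5 (mod 71).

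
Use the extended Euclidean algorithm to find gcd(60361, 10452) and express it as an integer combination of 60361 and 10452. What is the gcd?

1

Euclidean algorithm:
60361 = 5×10452 + 8101
10452 = 1×8101 + 2351
8101 = 3×2351 + 1048
2351 = 2×1048 + 255
1048 = 4×255 + 28
255 = 9×28 + 3
28 = 9×3 + 1
3 = 3×1 + 0
gcd(60361, 10452) = 1.
Express as a combination:
1 = 28 − 9·3
1 = −9·255 + 82·28
1 = 82·1048 − 337·255
1 = −337·2351 + 756·1048
1 = 756·8101 − 2605·2351
1 = −2605·10452 + 3361·8101
1 = 3361·60361 − 19410·10452
So 1 = (3361)·60361 + (-19410)·10452.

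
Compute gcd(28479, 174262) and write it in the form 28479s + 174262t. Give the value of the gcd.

11

Repeated division:
174262 = 6×28479 + 3388
28479 = 8×3388 + 1375
3388 = 2×1375 + 638
1375 = 2×638 + 99
638 = 6×99 + 44
99 = 2×44 + 11
44 = 4×11 + 0
gcd(28479, 174262) = 11.
Express as a combination:
11 = 99 − 2·44
11 = −2·638 + 13·99
11 = 13·1375 − 28·638
11 = −28·3388 + 69·1375
11 = 69·28479 − 580·3388
11 = −580·174262 + 3549·28479
So 11 = (-580)·174262 + (3549)·28479.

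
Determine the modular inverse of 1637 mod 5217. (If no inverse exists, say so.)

gcd(5217, 1637) by repeated division:
5217 = 3*1637 + 306
1637 = 5*306 + 107
306 = 2*107 + 92
107 = 1*92 + 15
92 = 6*15 + 2
15 = 7*2 + 1
2 = 2*1 + 0
Since gcd(1637, 5217) = 1, back-substitute to write 1 as a combination:
1 = 15 − 7·2
1 = −7·92 + 43·15
1 = 43·107 − 50·92
1 = −50·306 + 143·107
1 = 143·1637 − 765·306
1 = −765·5217 + 2438·1637
So 1637·2438 ≡ 1 (mod 5217).

2438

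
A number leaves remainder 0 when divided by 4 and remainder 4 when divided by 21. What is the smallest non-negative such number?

4

Write x = 0 + 4·k. Then 4·k ≡ 4 − 0 ≡ 4 (mod 21).
Need 4⁻¹ mod 21. Extended Euclid on (21, 4):
21 = 5*4 + 1
4 = 4*1 + 0
Back-substitute:
1 = 21 − 5·4
4⁻¹ ≡ 16 (mod 21), so k ≡ 16·4 ≡ 1 (mod 21).
x = 0 + 4·1 = 4.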